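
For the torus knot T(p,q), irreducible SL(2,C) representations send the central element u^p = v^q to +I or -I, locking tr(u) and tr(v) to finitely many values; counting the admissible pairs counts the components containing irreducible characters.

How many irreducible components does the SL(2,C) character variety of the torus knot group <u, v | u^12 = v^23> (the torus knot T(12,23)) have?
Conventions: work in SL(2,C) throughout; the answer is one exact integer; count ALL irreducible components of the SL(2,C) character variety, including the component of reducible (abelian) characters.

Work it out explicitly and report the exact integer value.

122

For T(12,23): irreducibility forces the central element u^12 = v^23 to one of +I, -I.
On an irreducible component, tr(u) is locked at 2*cos(pi*alpha/12) for some alpha in 1..11, and tr(v) at 2*cos(pi*beta/23) for some beta in 1..22.
The two central values (-1)^alpha I and (-1)^beta I must be the same matrix, so alpha and beta share a parity.
Enumerate parity-matched pairs: 6*11 odd-odd plus 5*11 even-even gives 121.
That is 121 components of irreducible characters, and with the reducible (abelian) component the total is 122.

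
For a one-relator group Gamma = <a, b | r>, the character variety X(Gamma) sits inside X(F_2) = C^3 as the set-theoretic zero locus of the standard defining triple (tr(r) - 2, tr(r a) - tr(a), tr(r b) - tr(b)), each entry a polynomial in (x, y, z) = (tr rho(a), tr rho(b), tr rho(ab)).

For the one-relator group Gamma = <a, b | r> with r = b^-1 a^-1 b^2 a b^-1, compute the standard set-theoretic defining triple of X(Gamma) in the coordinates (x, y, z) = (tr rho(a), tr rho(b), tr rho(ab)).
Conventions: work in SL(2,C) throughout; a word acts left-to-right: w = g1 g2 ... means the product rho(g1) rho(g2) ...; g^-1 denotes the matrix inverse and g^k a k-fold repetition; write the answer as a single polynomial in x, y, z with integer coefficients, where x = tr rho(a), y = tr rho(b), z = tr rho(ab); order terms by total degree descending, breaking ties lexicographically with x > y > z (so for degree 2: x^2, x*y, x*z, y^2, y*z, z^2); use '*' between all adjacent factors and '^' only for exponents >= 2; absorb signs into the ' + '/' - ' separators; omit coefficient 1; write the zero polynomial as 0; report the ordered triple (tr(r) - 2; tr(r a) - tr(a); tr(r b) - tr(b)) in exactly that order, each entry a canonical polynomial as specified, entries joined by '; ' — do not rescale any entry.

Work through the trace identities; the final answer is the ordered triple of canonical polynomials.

trace(b^2 a) = trace(b)*trace(a b) - trace(a) = y*z - x
trace(b^2) = trace(b)*trace(b) - trace(1) = y^2 - 2
reduce: trace(a b^2 a) = trace(a)*trace(b^2 a) - trace(b^2) = x*y*z - x^2 - y^2 + 2
trace(a b a b) = trace(a b)*trace(a b) - trace(1)   [split at repeated a] = z^2 - 2
trace(a b a) = trace(a)*trace(b a) - trace(b) = x*z - y
trace(a b^2 a b) = trace(b)*trace(a b a b) - trace(a b a) = y*z^2 - x*z - y
so trace(b^2 a b^-1 a) = trace(a b^2 a)*trace(b) - trace(a b^2 a b) = x*y^2*z - x^2*y - y^3 - y*z^2 + x*z + 3*y
trace(b^-1 a^-1 b^2 a) = trace(b^2 a b^-1)*trace(a) - trace(b^2 a b^-1 a) = -x*y^2*z + x^2*y + y^3 + y*z^2 - 3*y
trace(b^-1 a^-1 b^2 a b^-1) = trace(b^-1 a^-1 b^2 a)*trace(b) - trace(b^-1 a^-1 b^2 a b) = -x*y^3*z + x^2*y^2 + y^4 + y^2*z^2 - 4*y^2 + 2
trace(a b^2 a^2) = trace(a)*trace(b^2 a^2) - trace(b^2 a)  (reduce the a square) = x^2*y*z - x^3 - x*y^2 - y*z + 3*x
trace(b a b^2) = trace(b)*trace(b a b) - trace(b a)  (reduce the b square) = y^2*z - x*y - z
reduce: trace(a b^2 a^2 b) = trace(a)*trace(b a b^2 a) - trace(b a b^2)  (reduce the a square) = x*y*z^2 - x^2*z - y^2*z + z
reduce: trace(b^2 a^2 b^-1 a) = trace(a b^2 a^2)*trace(b) - trace(a b^2 a^2 b)  (eliminate b^-1) = x^2*y^2*z - x^3*y - x*y^3 - x*y*z^2 + x^2*z + 3*x*y - z
trace(a b^-1 a^-1 b^2 a) = trace(b^2 a^2 b^-1)*trace(a) - trace(b^2 a^2 b^-1 a)  (eliminate a^-1) = -x^2*y^2*z + x^3*y + x*y^3 + x*y*z^2 - 4*x*y + z
reduce: trace(b^2 a b a b) = trace(b)*trace(b a b a b) - trace(b a b a)  (reduce the b square) = y^2*z^2 - x*y*z - y^2 - z^2 + 2
so trace(a b a b a b) = trace(a b)*trace(a b a b) - trace(a^-1 b^-1)  (split on a) = z^3 - 3*z
so trace(a b a b a) = trace(a)*trace(b a b a) - trace(b a b)  (reduce the a square) = x*z^2 - y*z - x
trace(b^2 a b a b a) = trace(b)*trace(a b a b a b) - trace(a b a b a)  (reduce the b square) = y*z^3 - x*z^2 - 2*y*z + x
trace(a^-1 b^2 a b a b) = trace(b^2 a b a b)*trace(a) - trace(b^2 a b a b a)  (eliminate a^-1) = x*y^2*z^2 - x^2*y*z - y*z^3 - x*y^2 + 2*y*z + x
reduce: trace(a b^-1 a^-1 b^2 a b) = trace(a^-1 b^2 a b a)*trace(b) - trace(a^-1 b^2 a b a b)  (eliminate b^-1) = -x*y^2*z^2 + x^2*y*z + y^3*z + y*z^3 - 3*y*z - x
trace(b^-1 a^-1 b^2 a b^-1 a) = trace(a b^-1 a^-1 b^2 a)*trace(b) - trace(a b^-1 a^-1 b^2 a b)  (eliminate b^-1) = -x^2*y^3*z + x^3*y^2 + x*y^4 + 2*x*y^2*z^2 - x^2*y*z - y^3*z - y*z^3 - 4*x*y^2 + 4*y*z + x
assemble the triple (trace(r) - 2; trace(r a) - x; trace(r b) - y)

-x*y^3*z + x^2*y^2 + y^4 + y^2*z^2 - 4*y^2; -x^2*y^3*z + x^3*y^2 + x*y^4 + 2*x*y^2*z^2 - x^2*y*z - y^3*z - y*z^3 - 4*x*y^2 + 4*y*z; -x*y^2*z + x^2*y + y^3 + y*z^2 - 4*y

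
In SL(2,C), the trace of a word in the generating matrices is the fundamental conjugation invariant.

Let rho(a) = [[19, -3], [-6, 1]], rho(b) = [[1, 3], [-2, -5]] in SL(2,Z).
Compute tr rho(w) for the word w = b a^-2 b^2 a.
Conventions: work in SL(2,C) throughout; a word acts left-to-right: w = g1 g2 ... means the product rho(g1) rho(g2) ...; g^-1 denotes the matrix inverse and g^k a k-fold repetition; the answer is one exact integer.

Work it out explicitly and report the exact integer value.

rho(b) = [[1, 3], [-2, -5]]
... * rho(a^-1) = [[1, 3], [6, 19]]  ->  [[19, 60], [-32, -101]]
... * rho(a^-1) = [[1, 3], [6, 19]]  ->  [[379, 1197], [-638, -2015]]
... * rho(b) = [[1, 3], [-2, -5]]  ->  [[-2015, -4848], [3392, 8161]]
... * rho(b) = [[1, 3], [-2, -5]]  ->  [[7681, 18195], [-12930, -30629]]
... * rho(a) = [[19, -3], [-6, 1]]  ->  [[36769, -4848], [-61896, 8161]]
tr = 36769 + 8161 = 44930

44930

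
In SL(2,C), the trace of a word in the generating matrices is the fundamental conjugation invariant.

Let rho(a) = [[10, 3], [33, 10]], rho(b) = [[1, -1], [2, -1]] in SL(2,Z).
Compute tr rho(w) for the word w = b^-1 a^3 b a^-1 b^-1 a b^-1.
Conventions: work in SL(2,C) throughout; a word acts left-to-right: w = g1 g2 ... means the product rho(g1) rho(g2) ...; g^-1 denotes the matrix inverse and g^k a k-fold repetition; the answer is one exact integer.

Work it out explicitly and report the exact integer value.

-8962940

rho(b^-1) = [[-1, 1], [-2, 1]]
... * rho(a) = [[10, 3], [33, 10]]  ->  [[23, 7], [13, 4]]
... * rho(a) = [[10, 3], [33, 10]]  ->  [[461, 139], [262, 79]]
... * rho(a) = [[10, 3], [33, 10]]  ->  [[9197, 2773], [5227, 1576]]
... * rho(b) = [[1, -1], [2, -1]]  ->  [[14743, -11970], [8379, -6803]]
... * rho(a^-1) = [[10, -3], [-33, 10]]  ->  [[542440, -163929], [308289, -93167]]
... * rho(b^-1) = [[-1, 1], [-2, 1]]  ->  [[-214582, 378511], [-121955, 215122]]
... * rho(a) = [[10, 3], [33, 10]]  ->  [[10345043, 3141364], [5879476, 1785355]]
... * rho(b^-1) = [[-1, 1], [-2, 1]]  ->  [[-16627771, 13486407], [-9450186, 7664831]]
tr = -16627771 + 7664831 = -8962940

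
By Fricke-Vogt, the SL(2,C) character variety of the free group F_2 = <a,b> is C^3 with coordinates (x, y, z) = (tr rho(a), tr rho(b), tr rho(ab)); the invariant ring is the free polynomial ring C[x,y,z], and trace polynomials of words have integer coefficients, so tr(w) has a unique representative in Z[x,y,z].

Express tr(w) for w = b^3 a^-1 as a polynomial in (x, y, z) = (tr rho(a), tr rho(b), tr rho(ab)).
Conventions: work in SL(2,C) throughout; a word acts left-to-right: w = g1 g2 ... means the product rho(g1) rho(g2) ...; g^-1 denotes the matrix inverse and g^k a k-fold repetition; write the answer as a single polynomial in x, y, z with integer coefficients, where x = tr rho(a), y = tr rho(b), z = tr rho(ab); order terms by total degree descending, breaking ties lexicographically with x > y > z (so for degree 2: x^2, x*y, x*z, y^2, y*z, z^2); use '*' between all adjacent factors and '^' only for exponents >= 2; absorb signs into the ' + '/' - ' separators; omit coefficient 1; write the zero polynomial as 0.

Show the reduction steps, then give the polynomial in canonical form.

x*y^3 - y^2*z - 2*x*y + z

use: trace(b^2) = trace(b)*trace(b) - trace(1)   [square of b] = y^2 - 2
trace(b^3) = trace(b)*trace(b^2) - trace(b)   [square of b] = y^3 - 3*y
use: trace(a b^2) = trace(b)*trace(a b) - trace(a)   [square of b] = y*z - x
trace(b^3 a) = trace(b)*trace(a b^2) - trace(a b)   [square of b] = y^2*z - x*y - z
apply: trace(b^3 a^-1) = trace(b^3)*trace(a) - trace(b^3 a)   [inverse elimination on a] = x*y^3 - y^2*z - 2*x*y + z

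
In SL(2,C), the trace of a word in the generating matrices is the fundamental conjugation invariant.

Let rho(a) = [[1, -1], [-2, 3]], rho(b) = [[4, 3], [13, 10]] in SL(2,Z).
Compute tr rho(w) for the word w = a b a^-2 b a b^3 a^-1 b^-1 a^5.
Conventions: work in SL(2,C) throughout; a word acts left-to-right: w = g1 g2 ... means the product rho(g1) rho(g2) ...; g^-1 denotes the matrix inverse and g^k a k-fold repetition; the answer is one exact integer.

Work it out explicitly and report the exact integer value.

rho(a) = [[1, -1], [-2, 3]]
... * rho(b) = [[4, 3], [13, 10]]  ->  [[-9, -7], [31, 24]]
... * rho(a^-1) = [[3, 1], [2, 1]]  ->  [[-41, -16], [141, 55]]
... * rho(a^-1) = [[3, 1], [2, 1]]  ->  [[-155, -57], [533, 196]]
... * rho(b) = [[4, 3], [13, 10]]  ->  [[-1361, -1035], [4680, 3559]]
... * rho(a) = [[1, -1], [-2, 3]]  ->  [[709, -1744], [-2438, 5997]]
... * rho(b) = [[4, 3], [13, 10]]  ->  [[-19836, -15313], [68209, 52656]]
... * rho(b) = [[4, 3], [13, 10]]  ->  [[-278413, -212638], [957364, 731187]]
... * rho(b) = [[4, 3], [13, 10]]  ->  [[-3877946, -2961619], [13334887, 10183962]]
... * rho(a^-1) = [[3, 1], [2, 1]]  ->  [[-17557076, -6839565], [60372585, 23518849]]
... * rho(b^-1) = [[10, -3], [-13, 4]]  ->  [[-86656415, 25312968], [297980813, -87042359]]
... * rho(a) = [[1, -1], [-2, 3]]  ->  [[-137282351, 162595319], [472065531, -559107890]]
... * rho(a) = [[1, -1], [-2, 3]]  ->  [[-462472989, 625068308], [1590281311, -2149389201]]
... * rho(a) = [[1, -1], [-2, 3]]  ->  [[-1712609605, 2337677913], [5889059713, -8038448914]]
... * rho(a) = [[1, -1], [-2, 3]]  ->  [[-6387965431, 8725643344], [21965957541, -30004406455]]
... * rho(a) = [[1, -1], [-2, 3]]  ->  [[-23839252119, 32564895463], [81974770451, -111979176906]]
tr = -23839252119 + -111979176906 = -135818429025

-135818429025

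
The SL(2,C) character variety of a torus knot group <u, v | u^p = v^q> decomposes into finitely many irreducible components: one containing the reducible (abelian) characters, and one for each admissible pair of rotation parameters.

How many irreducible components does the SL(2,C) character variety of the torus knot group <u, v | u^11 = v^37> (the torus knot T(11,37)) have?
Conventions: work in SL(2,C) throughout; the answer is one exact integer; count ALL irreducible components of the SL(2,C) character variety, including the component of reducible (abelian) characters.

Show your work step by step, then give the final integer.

181

Gamma = < u, v | u^11 = v^37 > (torus knot T(11,37)); the central element u^11 = v^37 acts as +I or -I in any irreducible SL(2,C) representation.
This locks tr(u) to 2*cos(pi*alpha/11), alpha in 1..10, and tr(v) to 2*cos(pi*beta/37), beta in 1..36, on each component of irreducible characters.
The two central values (-1)^alpha I and (-1)^beta I must be the same matrix, so alpha and beta share a parity.
count pairs: odd alpha (5 choices) x odd beta (18), plus even alpha (5) x even beta (18): 5*18 + 5*18 = 180.
That is 180 components of irreducible characters, and with the reducible (abelian) component the total is 181.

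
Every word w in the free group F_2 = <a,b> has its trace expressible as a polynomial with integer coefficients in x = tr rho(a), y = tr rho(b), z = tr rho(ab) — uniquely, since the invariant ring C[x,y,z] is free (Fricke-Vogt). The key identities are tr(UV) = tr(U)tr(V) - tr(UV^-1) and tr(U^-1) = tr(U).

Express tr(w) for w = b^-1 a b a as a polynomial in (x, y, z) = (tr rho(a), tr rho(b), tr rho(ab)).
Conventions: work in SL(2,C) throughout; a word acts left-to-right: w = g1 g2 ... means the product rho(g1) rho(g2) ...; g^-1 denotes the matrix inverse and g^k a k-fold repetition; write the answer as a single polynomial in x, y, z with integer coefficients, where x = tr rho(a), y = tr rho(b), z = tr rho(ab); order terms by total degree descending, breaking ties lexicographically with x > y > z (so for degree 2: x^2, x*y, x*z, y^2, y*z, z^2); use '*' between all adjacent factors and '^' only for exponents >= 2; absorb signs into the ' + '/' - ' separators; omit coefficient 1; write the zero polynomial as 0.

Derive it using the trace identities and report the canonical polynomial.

trace(a b a) = trace(a)*trace(b a) - trace(b)   [square of a] = x*z - y
trace(a b a b) = trace(a b)*trace(a b) - trace(1)   [split at a repeated a] = z^2 - 2
apply: trace(b^-1 a b a) = trace(a b a)*trace(b) - trace(a b a b)   [inverse elimination on b] = x*y*z - y^2 - z^2 + 2

x*y*z - y^2 - z^2 + 2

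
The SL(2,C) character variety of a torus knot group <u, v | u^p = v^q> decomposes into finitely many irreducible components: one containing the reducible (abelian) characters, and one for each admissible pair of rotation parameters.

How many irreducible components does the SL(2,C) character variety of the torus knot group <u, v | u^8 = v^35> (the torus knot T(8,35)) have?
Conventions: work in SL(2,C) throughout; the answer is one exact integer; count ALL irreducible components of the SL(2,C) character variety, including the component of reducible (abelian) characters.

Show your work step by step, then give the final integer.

120

For T(8,35): irreducibility forces the central element u^8 = v^35 to one of +I, -I.
This locks tr(u) to 2*cos(pi*alpha/8), alpha in 1..7, and tr(v) to 2*cos(pi*beta/35), beta in 1..34, on each component of irreducible characters.
The two central values (-1)^alpha I and (-1)^beta I must be the same matrix, so alpha and beta share a parity.
count pairs: odd alpha (4 choices) x odd beta (17), plus even alpha (3) x even beta (17): 4*17 + 3*17 = 119.
That is 119 components of irreducible characters, and with the reducible (abelian) component the total is 120.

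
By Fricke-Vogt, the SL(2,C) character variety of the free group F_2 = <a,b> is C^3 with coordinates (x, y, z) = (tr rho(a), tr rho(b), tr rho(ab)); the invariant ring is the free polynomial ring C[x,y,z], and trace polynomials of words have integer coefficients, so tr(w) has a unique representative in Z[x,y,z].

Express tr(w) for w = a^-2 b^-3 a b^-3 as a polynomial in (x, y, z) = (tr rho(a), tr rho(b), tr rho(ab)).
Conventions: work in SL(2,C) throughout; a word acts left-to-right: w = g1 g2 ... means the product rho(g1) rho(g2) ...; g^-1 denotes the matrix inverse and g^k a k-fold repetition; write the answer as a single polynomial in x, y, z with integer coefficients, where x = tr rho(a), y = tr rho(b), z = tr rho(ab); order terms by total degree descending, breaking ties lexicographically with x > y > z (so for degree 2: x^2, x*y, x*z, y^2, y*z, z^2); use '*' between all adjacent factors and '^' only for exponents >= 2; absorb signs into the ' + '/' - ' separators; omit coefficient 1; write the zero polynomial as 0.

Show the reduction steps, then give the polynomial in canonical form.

tr(b^-1) = tr(b) = y
next, tr(a b a) = tr(a) * tr(b a) - tr(b) = x*z - y
and tr(a b a b) = tr(b a) * tr(b a) - tr(1) = z^2 - 2
tr(b^-1 a b a) = tr(a b a) * tr(b) - tr(a b a b) = x*y*z - y^2 - z^2 + 2
tr(a^-1 b^-1 a b) = tr(b^-1 a b) * tr(a) - tr(b^-1 a b a) = -x*y*z + x^2 + y^2 + z^2 - 2
next, tr(b^-1 a^-1 b^-1 a) = tr(a^-1 b^-1 a) * tr(b) - tr(a^-1 b^-1 a b) = x*y*z - x^2 - z^2 + 2
tr(b^-2 a^-1 b^-1 a) = tr(b^-1 a^-1 b^-1 a) * tr(b) - tr(b^-1 a^-1 b^-1 a b) = x*y^2*z - x^2*y - y*z^2 + y
tr(a^-1 b^-1 a b^-3) = tr(b^-2 a^-1 b^-1 a) * tr(b) - tr(b^-2 a^-1 b^-1 a b) = x*y^3*z - x^2*y^2 - y^2*z^2 - x*y*z + x^2 + y^2 + z^2 - 2
tr(a b^-1) = tr(a) * tr(b) - tr(a b) = x*y - z
and tr(a b^-2) = tr(a b^-1) * tr(b) - tr(a) = x*y^2 - y*z - x
next, tr(b^-1 a b^-2) = tr(a b^-2) * tr(b) - tr(a b^-1) = x*y^3 - y^2*z - 2*x*y + z
tr(b^-1 a b^-3) = tr(b^-1 a b^-2) * tr(b) - tr(b^-1 a b^-1) = x*y^4 - y^3*z - 3*x*y^2 + 2*y*z + x
tr(b^-1 a b^-3 a^-2) = tr(a^-1 b^-1 a b^-3) * tr(a) - tr(a^-1 b^-1 a b^-3 a) = x^2*y^3*z - x^3*y^2 - x*y^4 - x*y^2*z^2 - x^2*y*z + y^3*z + x^3 + 4*x*y^2 + x*z^2 - 2*y*z - 3*x
next, tr(b^-2 a^-1) = tr(b^-1 a^-1) * tr(b) - tr(b^-1 a^-1 b) = y*z - x
tr(b^-3 a^-1) = tr(b^-2 a^-1) * tr(b) - tr(b^-2 a^-1 b) = y^2*z - x*y - z
and tr(b^-1 a b^-3 a^-2 b^-1) = tr(b^-1 a b^-3 a^-2) * tr(b) - tr(b^-1 a b^-3 a^-2 b) = x^2*y^4*z - x^3*y^3 - x*y^5 - x*y^3*z^2 - x^2*y^2*z + y^4*z + x^3*y + 4*x*y^3 + x*y*z^2 - 3*y^2*z - 2*x*y + z
and tr(a^-2 b^-3 a b^-3) = tr(b^-1 a b^-3 a^-2 b^-1) * tr(b) - tr(b^-1 a b^-3 a^-2) = x^2*y^5*z - x^3*y^4 - x*y^6 - x*y^4*z^2 - 2*x^2*y^3*z + y^5*z + 2*x^3*y^2 + 5*x*y^4 + 2*x*y^2*z^2 + x^2*y*z - 4*y^3*z - x^3 - 6*x*y^2 - x*z^2 + 3*y*z + 3*x

x^2*y^5*z - x^3*y^4 - x*y^6 - x*y^4*z^2 - 2*x^2*y^3*z + y^5*z + 2*x^3*y^2 + 5*x*y^4 + 2*x*y^2*z^2 + x^2*y*z - 4*y^3*z - x^3 - 6*x*y^2 - x*z^2 + 3*y*z + 3*x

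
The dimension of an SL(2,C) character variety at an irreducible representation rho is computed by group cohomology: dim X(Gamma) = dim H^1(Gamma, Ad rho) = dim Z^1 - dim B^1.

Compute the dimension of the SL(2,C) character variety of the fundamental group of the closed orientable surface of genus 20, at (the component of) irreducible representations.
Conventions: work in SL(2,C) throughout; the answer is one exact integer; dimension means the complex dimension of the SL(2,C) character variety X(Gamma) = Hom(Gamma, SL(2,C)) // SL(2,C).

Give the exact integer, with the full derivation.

114

Gamma = pi_1(Sigma_20) = < a_1, b_1, ..., a_20, b_20 | prod [a_i, b_i] > has 2g = 40 generators and 1 relator.
A cocycle assigns one sl_2 vector per generator subject to the relator condition d_2(z) = 0: dim of the unconstrained space is 3*2g = 120.
H^2 = coker(d_2) is dual to H^0 = 0 at irreducible rho (Poincare duality), so d_2 is onto: dim Z^1 = 117.
As always at irreducible rho, dim B^1 = 3.
Hence dim X = 117 - 3 = 114.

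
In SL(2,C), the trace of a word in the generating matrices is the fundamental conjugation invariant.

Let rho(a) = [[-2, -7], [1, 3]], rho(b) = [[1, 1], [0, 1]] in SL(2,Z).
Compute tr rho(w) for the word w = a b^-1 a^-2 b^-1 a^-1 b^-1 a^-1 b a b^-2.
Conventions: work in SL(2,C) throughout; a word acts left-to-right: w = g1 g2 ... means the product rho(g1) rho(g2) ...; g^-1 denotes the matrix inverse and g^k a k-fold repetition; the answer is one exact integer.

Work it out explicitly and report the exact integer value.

7

rho(a) = [[-2, -7], [1, 3]]
... * rho(b^-1) = [[1, -1], [0, 1]]  ->  [[-2, -5], [1, 2]]
... * rho(a^-1) = [[3, 7], [-1, -2]]  ->  [[-1, -4], [1, 3]]
... * rho(a^-1) = [[3, 7], [-1, -2]]  ->  [[1, 1], [0, 1]]
... * rho(b^-1) = [[1, -1], [0, 1]]  ->  [[1, 0], [0, 1]]
... * rho(a^-1) = [[3, 7], [-1, -2]]  ->  [[3, 7], [-1, -2]]
... * rho(b^-1) = [[1, -1], [0, 1]]  ->  [[3, 4], [-1, -1]]
... * rho(a^-1) = [[3, 7], [-1, -2]]  ->  [[5, 13], [-2, -5]]
... * rho(b) = [[1, 1], [0, 1]]  ->  [[5, 18], [-2, -7]]
... * rho(a) = [[-2, -7], [1, 3]]  ->  [[8, 19], [-3, -7]]
... * rho(b^-1) = [[1, -1], [0, 1]]  ->  [[8, 11], [-3, -4]]
... * rho(b^-1) = [[1, -1], [0, 1]]  ->  [[8, 3], [-3, -1]]
tr = 8 + -1 = 7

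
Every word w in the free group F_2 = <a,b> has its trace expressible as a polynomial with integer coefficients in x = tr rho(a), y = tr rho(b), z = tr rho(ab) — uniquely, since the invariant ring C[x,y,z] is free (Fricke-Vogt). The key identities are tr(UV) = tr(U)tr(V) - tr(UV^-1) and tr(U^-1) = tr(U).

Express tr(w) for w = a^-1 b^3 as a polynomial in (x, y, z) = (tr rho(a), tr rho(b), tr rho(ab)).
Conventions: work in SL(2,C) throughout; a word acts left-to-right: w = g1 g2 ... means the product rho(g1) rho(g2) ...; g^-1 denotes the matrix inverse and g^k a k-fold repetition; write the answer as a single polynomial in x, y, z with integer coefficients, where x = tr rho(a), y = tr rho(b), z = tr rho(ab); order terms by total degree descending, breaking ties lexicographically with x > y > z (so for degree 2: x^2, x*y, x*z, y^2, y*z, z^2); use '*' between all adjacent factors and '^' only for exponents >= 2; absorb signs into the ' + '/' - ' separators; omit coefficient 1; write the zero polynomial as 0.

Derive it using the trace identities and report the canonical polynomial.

x*y^3 - y^2*z - 2*x*y + z

tr(b^2) = tr(b) * tr(b) - tr(1)   [square of b] = y^2 - 2
tr(b^3) = tr(b) * tr(b^2) - tr(b)   [square of b] = y^3 - 3*y
tr(b a b) = tr(b) * tr(a b) - tr(a)   [square of b] = y*z - x
tr(b^3 a) = tr(b) * tr(b a b) - tr(b a)   [square of b] = y^2*z - x*y - z
tr(a^-1 b^3) = tr(b^3) * tr(a) - tr(b^3 a)   [inverse elimination on a] = x*y^3 - y^2*z - 2*x*y + z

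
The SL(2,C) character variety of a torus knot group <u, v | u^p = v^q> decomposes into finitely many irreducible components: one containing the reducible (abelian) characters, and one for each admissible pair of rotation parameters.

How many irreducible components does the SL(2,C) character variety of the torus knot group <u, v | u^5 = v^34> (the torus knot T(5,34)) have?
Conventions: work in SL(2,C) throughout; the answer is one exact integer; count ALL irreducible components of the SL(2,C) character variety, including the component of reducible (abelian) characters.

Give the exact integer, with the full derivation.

67

In the torus knot group T(5,34), u^5 = v^34 is central, so an irreducible representation sends it to +I or -I (Schur).
So on each irreducible component the traces are pinned: tr(u) = 2*cos(pi*alpha/5) with 1 <= alpha <= 4, tr(v) = 2*cos(pi*beta/34) with 1 <= beta <= 33.
u^5 = (-1)^alpha I and v^34 = (-1)^beta I must agree, so alpha and beta have equal parity.
Enumerate parity-matched pairs: 2*17 odd-odd plus 2*16 even-even gives 66.
That is 66 components of irreducible characters, and with the reducible (abelian) component the total is 67.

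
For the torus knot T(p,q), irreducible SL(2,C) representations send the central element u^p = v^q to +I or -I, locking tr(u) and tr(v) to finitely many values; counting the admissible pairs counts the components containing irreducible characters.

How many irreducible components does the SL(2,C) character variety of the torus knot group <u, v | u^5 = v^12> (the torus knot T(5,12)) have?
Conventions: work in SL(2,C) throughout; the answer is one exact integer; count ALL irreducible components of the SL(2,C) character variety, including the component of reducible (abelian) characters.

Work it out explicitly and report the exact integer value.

23

For T(5,12): irreducibility forces the central element u^5 = v^12 to one of +I, -I.
So on each irreducible component the traces are pinned: tr(u) = 2*cos(pi*alpha/5) with 1 <= alpha <= 4, tr(v) = 2*cos(pi*beta/12) with 1 <= beta <= 11.
u^5 = (-1)^alpha I and v^12 = (-1)^beta I must agree, so alpha and beta have equal parity.
Counting: 2 odd alphas x 6 odd betas + 2 even alphas x 5 even betas = 12 + 10 = 22.
components with irreducible characters: 22; plus the single component of reducible (abelian) characters: total 23.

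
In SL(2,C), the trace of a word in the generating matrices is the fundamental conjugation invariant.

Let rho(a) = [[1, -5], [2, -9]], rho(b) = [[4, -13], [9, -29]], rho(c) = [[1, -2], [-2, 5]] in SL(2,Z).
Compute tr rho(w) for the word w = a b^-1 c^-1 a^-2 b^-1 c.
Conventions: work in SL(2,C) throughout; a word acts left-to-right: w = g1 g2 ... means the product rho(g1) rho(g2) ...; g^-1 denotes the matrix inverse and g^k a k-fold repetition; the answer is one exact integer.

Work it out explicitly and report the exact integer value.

rho(a) = [[1, -5], [2, -9]]
... * rho(b^-1) = [[-29, 13], [-9, 4]]  ->  [[16, -7], [23, -10]]
... * rho(c^-1) = [[5, 2], [2, 1]]  ->  [[66, 25], [95, 36]]
... * rho(a^-1) = [[-9, 5], [-2, 1]]  ->  [[-644, 355], [-927, 511]]
... * rho(a^-1) = [[-9, 5], [-2, 1]]  ->  [[5086, -2865], [7321, -4124]]
... * rho(b^-1) = [[-29, 13], [-9, 4]]  ->  [[-121709, 54658], [-175193, 78677]]
... * rho(c) = [[1, -2], [-2, 5]]  ->  [[-231025, 516708], [-332547, 743771]]
tr = -231025 + 743771 = 512746

512746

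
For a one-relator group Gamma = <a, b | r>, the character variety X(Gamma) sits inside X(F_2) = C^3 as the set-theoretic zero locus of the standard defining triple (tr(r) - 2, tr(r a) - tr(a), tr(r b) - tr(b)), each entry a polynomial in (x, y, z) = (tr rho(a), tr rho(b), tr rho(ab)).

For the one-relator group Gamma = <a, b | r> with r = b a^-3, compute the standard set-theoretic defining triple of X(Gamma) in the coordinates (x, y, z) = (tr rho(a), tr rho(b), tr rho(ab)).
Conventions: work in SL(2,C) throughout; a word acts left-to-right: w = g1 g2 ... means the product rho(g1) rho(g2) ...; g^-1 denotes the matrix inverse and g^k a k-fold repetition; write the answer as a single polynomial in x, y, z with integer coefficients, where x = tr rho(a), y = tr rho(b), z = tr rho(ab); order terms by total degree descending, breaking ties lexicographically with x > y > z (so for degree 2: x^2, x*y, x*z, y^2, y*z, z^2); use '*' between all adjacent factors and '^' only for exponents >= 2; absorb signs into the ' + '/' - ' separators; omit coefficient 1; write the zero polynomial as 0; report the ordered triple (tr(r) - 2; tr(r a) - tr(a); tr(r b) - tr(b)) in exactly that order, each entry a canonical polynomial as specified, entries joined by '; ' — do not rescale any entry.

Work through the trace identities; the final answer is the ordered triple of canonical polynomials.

x^3*y - x^2*z - 2*x*y + z - 2; x^2*y - x*z - x - y; x^3*y^2 - x^2*y*z - x^3 - 2*x*y^2 + y*z + 3*x - y

use: trace(a^-1 b) = trace(b) * trace(a) - trace(b a) = x*y - z
apply: trace(a^-1 b a^-1) = trace(a^-1 b) * trace(a) - trace(a^-1 b a) = x^2*y - x*z - y
trace(b a^-3) = trace(a^-1 b a^-1) * trace(a) - trace(a^-1 b) = x^3*y - x^2*z - 2*x*y + z
use: trace(b^2) = trace(b) * trace(b) - trace(1)   [square of b] = y^2 - 2
apply: trace(b^2 a) = trace(b) * trace(a b) - trace(a)   [square of b] = y*z - x
use: trace(a^-1 b^2) = trace(b^2) * trace(a) - trace(b^2 a)   [inverse elimination on a] = x*y^2 - y*z - x
apply: trace(a^-1 b^2 a^-1) = trace(a^-1 b^2) * trace(a) - trace(a^-1 b^2 a)   [inverse elimination on a] = x^2*y^2 - x*y*z - x^2 - y^2 + 2
trace(b a^-3 b) = trace(a^-1 b^2 a^-1) * trace(a) - trace(a^-1 b^2)   [inverse elimination on a] = x^3*y^2 - x^2*y*z - x^3 - 2*x*y^2 + y*z + 3*x
assemble the triple (trace(r) - 2; trace(r a) - x; trace(r b) - y)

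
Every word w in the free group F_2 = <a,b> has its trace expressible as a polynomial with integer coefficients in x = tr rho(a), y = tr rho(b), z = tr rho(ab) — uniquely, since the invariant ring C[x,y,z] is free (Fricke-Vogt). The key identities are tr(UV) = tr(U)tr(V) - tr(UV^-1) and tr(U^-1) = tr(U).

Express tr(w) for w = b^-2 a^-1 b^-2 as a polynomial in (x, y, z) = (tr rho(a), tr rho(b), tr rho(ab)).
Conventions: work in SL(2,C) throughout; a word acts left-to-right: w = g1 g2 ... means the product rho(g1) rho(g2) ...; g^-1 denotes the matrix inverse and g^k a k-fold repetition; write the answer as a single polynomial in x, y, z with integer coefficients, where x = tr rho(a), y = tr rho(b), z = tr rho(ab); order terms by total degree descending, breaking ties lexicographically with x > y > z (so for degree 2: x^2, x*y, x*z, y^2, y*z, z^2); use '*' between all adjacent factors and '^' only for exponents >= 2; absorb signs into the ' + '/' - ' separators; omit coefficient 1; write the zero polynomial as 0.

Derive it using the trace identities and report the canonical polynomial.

tr(b^-1) = tr(b) = y
tr(b^-2) = tr(b^-1)*tr(b) - tr(1)   [inverse elimination on b] = y^2 - 2
tr(a b^-1) = tr(a)*tr(b) - tr(a b)   [inverse elimination on b] = x*y - z
tr(b^-2 a) = tr(a b^-1)*tr(b) - tr(a)   [inverse elimination on b] = x*y^2 - y*z - x
tr(b^-2 a^-1) = tr(b^-2)*tr(a) - tr(b^-2 a)   [inverse elimination on a] = y*z - x
tr(b^-2 a^-1 b^-1) = tr(b^-2 a^-1)*tr(b) - tr(b^-2 a^-1 b)   [inverse elimination on b] = y^2*z - x*y - z
tr(b^-2 a^-1 b^-2) = tr(b^-2 a^-1 b^-1)*tr(b) - tr(b^-2 a^-1)   [inverse elimination on b] = y^3*z - x*y^2 - 2*y*z + x

y^3*z - x*y^2 - 2*y*z + x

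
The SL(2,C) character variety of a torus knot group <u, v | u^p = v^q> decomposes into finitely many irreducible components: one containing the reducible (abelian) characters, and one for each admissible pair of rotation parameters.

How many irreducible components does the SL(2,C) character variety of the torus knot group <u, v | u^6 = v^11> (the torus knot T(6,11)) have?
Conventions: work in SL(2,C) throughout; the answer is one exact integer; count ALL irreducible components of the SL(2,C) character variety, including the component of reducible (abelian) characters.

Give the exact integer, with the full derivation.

26

In the torus knot group T(6,11), u^6 = v^11 is central, so an irreducible representation sends it to +I or -I (Schur).
On an irreducible component, tr(u) is locked at 2*cos(pi*alpha/6) for some alpha in 1..5, and tr(v) at 2*cos(pi*beta/11) for some beta in 1..10.
Consistency of u^6 = (-1)^alpha I with v^11 = (-1)^beta I forces alpha = beta (mod 2).
Enumerate parity-matched pairs: 3*5 odd-odd plus 2*5 even-even gives 25.
Total: 25 irreducible-character components + 1 reducible (abelian) component = 26.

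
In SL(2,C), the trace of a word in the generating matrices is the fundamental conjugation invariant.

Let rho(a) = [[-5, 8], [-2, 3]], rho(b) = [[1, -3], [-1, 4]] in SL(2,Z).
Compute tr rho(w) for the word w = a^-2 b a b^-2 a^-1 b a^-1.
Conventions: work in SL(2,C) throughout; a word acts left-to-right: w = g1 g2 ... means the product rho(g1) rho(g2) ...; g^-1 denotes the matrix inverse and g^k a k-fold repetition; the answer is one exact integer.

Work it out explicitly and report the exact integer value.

-17502

rho(a^-1) = [[3, -8], [2, -5]]
... * rho(a^-1) = [[3, -8], [2, -5]]  ->  [[-7, 16], [-4, 9]]
... * rho(b) = [[1, -3], [-1, 4]]  ->  [[-23, 85], [-13, 48]]
... * rho(a) = [[-5, 8], [-2, 3]]  ->  [[-55, 71], [-31, 40]]
... * rho(b^-1) = [[4, 3], [1, 1]]  ->  [[-149, -94], [-84, -53]]
... * rho(b^-1) = [[4, 3], [1, 1]]  ->  [[-690, -541], [-389, -305]]
... * rho(a^-1) = [[3, -8], [2, -5]]  ->  [[-3152, 8225], [-1777, 4637]]
... * rho(b) = [[1, -3], [-1, 4]]  ->  [[-11377, 42356], [-6414, 23879]]
... * rho(a^-1) = [[3, -8], [2, -5]]  ->  [[50581, -120764], [28516, -68083]]
tr = 50581 + -68083 = -17502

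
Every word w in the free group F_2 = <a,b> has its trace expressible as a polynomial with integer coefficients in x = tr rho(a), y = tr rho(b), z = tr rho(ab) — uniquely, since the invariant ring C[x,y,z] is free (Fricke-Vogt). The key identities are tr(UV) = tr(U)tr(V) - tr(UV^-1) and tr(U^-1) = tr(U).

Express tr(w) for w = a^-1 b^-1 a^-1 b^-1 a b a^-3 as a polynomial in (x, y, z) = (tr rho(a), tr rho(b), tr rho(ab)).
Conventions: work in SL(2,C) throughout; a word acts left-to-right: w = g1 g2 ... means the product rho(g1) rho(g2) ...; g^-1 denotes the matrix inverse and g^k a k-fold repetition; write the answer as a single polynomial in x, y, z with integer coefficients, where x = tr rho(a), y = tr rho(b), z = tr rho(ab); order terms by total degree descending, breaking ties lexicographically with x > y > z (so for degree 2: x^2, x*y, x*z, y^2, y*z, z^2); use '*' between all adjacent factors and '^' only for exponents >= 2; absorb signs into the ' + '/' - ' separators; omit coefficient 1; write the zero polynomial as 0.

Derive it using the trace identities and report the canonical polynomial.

-x^4*y*z^2 + x^5*z + x^3*y^2*z + x^3*z^3 + 2*x^2*y*z^2 - 5*x^3*z - 2*x*y^2*z - 2*x*z^3 - x^2*y + 6*x*z + y

tr(a b a) = tr(a)*tr(b a) - tr(b) = x*z - y
use: tr(a b a b) = tr(b a)*tr(b a) - tr(1) = z^2 - 2
tr(b^-1 a b a) = tr(a b a)*tr(b) - tr(a b a b) = x*y*z - y^2 - z^2 + 2
use: tr(a b a^-1 b^-1) = tr(b^-1 a b)*tr(a) - tr(b^-1 a b a) = -x*y*z + x^2 + y^2 + z^2 - 2
tr(b^-2 a b a^-1) = tr(a b a^-1 b^-1)*tr(b) - tr(a b a^-1) = -x*y^2*z + x^2*y + y^3 + y*z^2 - 3*y
apply: tr(b^-1 a) = tr(a)*tr(b) - tr(a b) = x*y - z
tr(a^-2 b^-2 a b) = tr(b^-2 a b a^-1)*tr(a) - tr(b^-2 a b) = -x^2*y^2*z + x^3*y + x*y^3 + x*y*z^2 - 4*x*y + z
use: tr(b^-1 a b a^-3 b^-1) = tr(a^-2 b^-2 a b)*tr(a) - tr(a^-2 b^-2 a b a) = -x^3*y^2*z + x^4*y + x^2*y^3 + x^2*y*z^2 + x*y^2*z - 5*x^2*y - y^3 - y*z^2 + x*z + 3*y
apply: tr(a^2) = tr(a)*tr(a) - tr(1) = x^2 - 2
use: tr(b a^2 b) = tr(b)*tr(a^2 b) - tr(a^2) = x*y*z - x^2 - y^2 + 2
apply: tr(b a b) = tr(b)*tr(a b) - tr(a) = y*z - x
use: tr(b a^2 b a) = tr(a)*tr(b a b a) - tr(b a b) = x*z^2 - y*z - x
tr(a^-1 b a^2 b) = tr(b a^2 b)*tr(a) - tr(b a^2 b a) = x^2*y*z - x^3 - x*y^2 - x*z^2 + y*z + 3*x
apply: tr(a^2 b a^-2 b) = tr(a^-1 b a^2 b)*tr(a) - tr(a^-1 b a^2 b a) = x^3*y*z - x^4 - x^2*y^2 - x^2*z^2 + 4*x^2 + y^2 - 2
use: tr(a^-2 b^-1 a^2 b) = tr(a^2 b a^-2)*tr(b) - tr(a^2 b a^-2 b) = -x^3*y*z + x^4 + x^2*y^2 + x^2*z^2 - 4*x^2 + 2
tr(a^2 b a) = tr(a)*tr(a b a) - tr(a b) = x^2*z - x*y - z
tr(b^-1 a^2 b a) = tr(a^2 b a)*tr(b) - tr(a^2 b a b) = x^2*y*z - x*y^2 - x*z^2 + x
use: tr(a^-1 b^-1 a^2 b) = tr(b^-1 a^2 b)*tr(a) - tr(b^-1 a^2 b a) = -x^2*y*z + x^3 + x*y^2 + x*z^2 - 3*x
tr(a b a^-3 b^-1 a) = tr(a^-2 b^-1 a^2 b)*tr(a) - tr(a^-2 b^-1 a^2 b a) = -x^4*y*z + x^5 + x^3*y^2 + x^3*z^2 + x^2*y*z - 5*x^3 - x*y^2 - x*z^2 + 5*x
tr(b a b a b) = tr(b)*tr(a b a b) - tr(a b a) = y*z^2 - x*z - y
tr(b a b a b a) = tr(b a)*tr(b a b a) - tr(b^-1 a^-1) = z^3 - 3*z
use: tr(a b a b a^-1 b) = tr(b a b a b)*tr(a) - tr(b a b a b a) = x*y*z^2 - x^2*z - z^3 - x*y + 3*z
tr(a^-1 b^-1 a b a b) = tr(a b a b a^-1)*tr(b) - tr(a b a b a^-1 b) = -x*y*z^2 + x^2*z + y^2*z + z^3 - 3*z
use: tr(b^-1 a b a b a^-2) = tr(a^-1 b^-1 a b a b)*tr(a) - tr(a^-1 b^-1 a b a b a) = -x^2*y*z^2 + x^3*z + x*y^2*z + x*z^3 - 4*x*z + y
tr(a b a^-3 b^-1 a b) = tr(b^-1 a b a b a^-2)*tr(a) - tr(b^-1 a b a b a^-1) = -x^3*y*z^2 + x^4*z + x^2*y^2*z + x^2*z^3 + x*y*z^2 - 5*x^2*z - y^2*z - z^3 + x*y + 3*z
use: tr(b^-1 a b a^-3 b^-1 a) = tr(a b a^-3 b^-1 a)*tr(b) - tr(a b a^-3 b^-1 a b) = -x^4*y^2*z + x^5*y + x^3*y^3 + 2*x^3*y*z^2 - x^4*z - x^2*z^3 - 5*x^3*y - x*y^3 - 2*x*y*z^2 + 5*x^2*z + y^2*z + z^3 + 4*x*y - 3*z
tr(a^-1 b^-1 a^-1 b^-1 a b a^-2) = tr(b^-1 a b a^-3 b^-1)*tr(a) - tr(b^-1 a b a^-3 b^-1 a) = -x^3*y*z^2 + x^4*z + x^2*y^2*z + x^2*z^3 + x*y*z^2 - 4*x^2*z - y^2*z - z^3 - x*y + 3*z
apply: tr(b^-1 a b a^-1 b^-1 a) = tr(a b a^-1 b^-1 a)*tr(b) - tr(a b a^-1 b^-1 a b) = -x^2*y^2*z + x^3*y + x*y^3 + 2*x*y*z^2 - x^2*z - y^2*z - z^3 - 3*x*y + 3*z
tr(b^-1 a^-1 b^-1 a b a^-1) = tr(b^-1 a b a^-1 b^-1)*tr(a) - tr(b^-1 a b a^-1 b^-1 a) = -x*y*z^2 + x^2*z + y^2*z + z^3 - 3*z
tr(a^-1 b^-1 a^-1 b^-1 a b a^-1) = tr(b^-1 a^-1 b^-1 a b a^-1)*tr(a) - tr(b^-1 a^-1 b^-1 a b) = -x^2*y*z^2 + x^3*z + x*y^2*z + x*z^3 - 3*x*z - y
tr(a^-1 b^-1 a^-1 b^-1 a b a^-3) = tr(a^-1 b^-1 a^-1 b^-1 a b a^-2)*tr(a) - tr(a^-1 b^-1 a^-1 b^-1 a b a^-1) = -x^4*y*z^2 + x^5*z + x^3*y^2*z + x^3*z^3 + 2*x^2*y*z^2 - 5*x^3*z - 2*x*y^2*z - 2*x*z^3 - x^2*y + 6*x*z + y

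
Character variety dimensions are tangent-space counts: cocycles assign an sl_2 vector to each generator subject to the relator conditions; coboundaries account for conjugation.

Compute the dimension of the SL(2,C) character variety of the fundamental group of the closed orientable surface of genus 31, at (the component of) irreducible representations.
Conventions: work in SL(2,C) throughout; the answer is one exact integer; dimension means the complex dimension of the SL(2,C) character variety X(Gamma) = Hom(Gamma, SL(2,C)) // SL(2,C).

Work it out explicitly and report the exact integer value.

180

Gamma = pi_1(Sigma_31) = < a_1, b_1, ..., a_31, b_31 | prod [a_i, b_i] > has 2g = 62 generators and 1 relator.
A cocycle assigns one sl_2 vector per generator subject to the relator condition d_2(z) = 0: dim of the unconstrained space is 3*2g = 186.
d_2 is surjective at irreducible rho (its cokernel H^2 is dual to H^0 = 0), so dim Z^1 = 186 - 3 = 183.
Coboundaries contribute dim B^1 = 3 (injective at irreducible rho).
Hence dim X = 183 - 3 = 180.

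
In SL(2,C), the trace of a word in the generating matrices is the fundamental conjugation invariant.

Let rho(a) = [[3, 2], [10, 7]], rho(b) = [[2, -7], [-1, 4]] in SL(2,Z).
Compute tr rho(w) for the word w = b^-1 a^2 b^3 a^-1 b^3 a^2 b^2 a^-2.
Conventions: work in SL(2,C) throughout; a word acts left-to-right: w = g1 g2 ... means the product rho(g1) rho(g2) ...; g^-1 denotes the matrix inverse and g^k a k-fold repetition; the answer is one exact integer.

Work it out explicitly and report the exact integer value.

-109922258881918

rho(b^-1) = [[4, 7], [1, 2]]
... * rho(a) = [[3, 2], [10, 7]]  ->  [[82, 57], [23, 16]]
... * rho(a) = [[3, 2], [10, 7]]  ->  [[816, 563], [229, 158]]
... * rho(b) = [[2, -7], [-1, 4]]  ->  [[1069, -3460], [300, -971]]
... * rho(b) = [[2, -7], [-1, 4]]  ->  [[5598, -21323], [1571, -5984]]
... * rho(b) = [[2, -7], [-1, 4]]  ->  [[32519, -124478], [9126, -34933]]
... * rho(a^-1) = [[7, -2], [-10, 3]]  ->  [[1472413, -438472], [413212, -123051]]
... * rho(b) = [[2, -7], [-1, 4]]  ->  [[3383298, -12060779], [949475, -3384688]]
... * rho(b) = [[2, -7], [-1, 4]]  ->  [[18827375, -71926202], [5283638, -20185077]]
... * rho(b) = [[2, -7], [-1, 4]]  ->  [[109580952, -419496433], [30752353, -117725774]]
... * rho(a) = [[3, 2], [10, 7]]  ->  [[-3866221474, -2717313127], [-1085000681, -762575712]]
... * rho(a) = [[3, 2], [10, 7]]  ->  [[-38771795692, -26753634837], [-10880759163, -7508031346]]
... * rho(b) = [[2, -7], [-1, 4]]  ->  [[-50789956547, 164388030496], [-14253486980, 46133188757]]
... * rho(b) = [[2, -7], [-1, 4]]  ->  [[-265967943590, 1013081817813], [-74640162717, 284307163888]]
... * rho(a^-1) = [[7, -2], [-10, 3]]  ->  [[-11992593783260, 3571181340619], [-3365552777899, 1002201817098]]
... * rho(a^-1) = [[7, -2], [-10, 3]]  ->  [[-119659969889010, 34698731588377], [-33580887616273, 9737711007092]]
tr = -119659969889010 + 9737711007092 = -109922258881918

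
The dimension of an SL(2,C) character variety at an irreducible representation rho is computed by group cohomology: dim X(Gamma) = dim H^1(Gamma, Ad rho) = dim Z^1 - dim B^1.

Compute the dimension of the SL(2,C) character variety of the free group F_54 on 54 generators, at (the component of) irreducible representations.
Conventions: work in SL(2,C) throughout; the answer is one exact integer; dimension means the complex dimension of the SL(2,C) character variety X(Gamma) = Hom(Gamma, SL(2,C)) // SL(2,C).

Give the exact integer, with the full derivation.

159

The free group F_54: 54 generators, no relators.
Z^1(Gamma, Ad rho) = (sl_2)^54: a cocycle is a free choice of one sl_2 vector per generator, so dim Z^1 = 3*54 = 162.
Irreducibility makes the coboundary map sl_2 -> Z^1 injective (trivial centralizer), so dim B^1 = 3.
Therefore dim X = 162 - 3 = 159.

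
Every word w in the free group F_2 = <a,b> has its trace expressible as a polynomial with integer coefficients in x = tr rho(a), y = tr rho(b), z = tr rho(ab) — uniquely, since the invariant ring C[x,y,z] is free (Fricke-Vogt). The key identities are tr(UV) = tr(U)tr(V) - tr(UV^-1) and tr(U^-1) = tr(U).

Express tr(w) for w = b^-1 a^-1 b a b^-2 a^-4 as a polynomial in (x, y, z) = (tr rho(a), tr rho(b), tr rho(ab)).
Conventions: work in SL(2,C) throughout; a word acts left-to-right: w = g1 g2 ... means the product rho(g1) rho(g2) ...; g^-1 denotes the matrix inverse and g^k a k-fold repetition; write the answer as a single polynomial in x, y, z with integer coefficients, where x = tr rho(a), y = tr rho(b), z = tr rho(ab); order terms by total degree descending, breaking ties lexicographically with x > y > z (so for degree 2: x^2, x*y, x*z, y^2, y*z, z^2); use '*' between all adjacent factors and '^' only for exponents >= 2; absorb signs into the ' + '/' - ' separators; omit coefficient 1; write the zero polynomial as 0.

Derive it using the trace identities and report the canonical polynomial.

-x^4*y^2*z^2 + x^5*y*z + 2*x^3*y^3*z + x^3*y*z^3 - x^4*y^2 - x^2*y^4 + x^2*y^2*z^2 - 6*x^3*y*z - 3*x*y^3*z - 2*x*y*z^3 + 5*x^2*y^2 + x^2*z^2 + y^4 + y^2*z^2 + 7*x*y*z - x^2 - 4*y^2 - z^2 + 2

tr(a^-1) = tr(a) = x
use: tr(a^-2) = tr(a^-1) * tr(a) - tr(1)  (eliminate a^-1) = x^2 - 2
use: tr(a^-3) = tr(a^-2) * tr(a) - tr(a^-1)  (eliminate a^-1) = x^3 - 3*x
tr(a^-1 b) = tr(b) * tr(a) - tr(b a)  (eliminate a^-1) = x*y - z
tr(a^-1 b a^-1) = tr(a^-1 b) * tr(a) - tr(a^-1 b a)  (eliminate a^-1) = x^2*y - x*z - y
tr(a^-3 b) = tr(a^-1 b a^-1) * tr(a) - tr(a^-1 b)  (eliminate a^-1) = x^3*y - x^2*z - 2*x*y + z
apply: tr(a^-3 b^-1) = tr(a^-3) * tr(b) - tr(a^-3 b)  (eliminate b^-1) = x^2*z - x*y - z
use: tr(b^-2 a^-3) = tr(a^-3 b^-1) * tr(b) - tr(a^-3)  (eliminate b^-1) = x^2*y*z - x^3 - x*y^2 - y*z + 3*x
use: tr(b a b) = tr(b) * tr(a b) - tr(a)  (reduce the b square) = y*z - x
use: tr(b a b a) = tr(b a) * tr(b a) - tr(1)  (split on b) = z^2 - 2
tr(a b a^-1 b) = tr(b a b) * tr(a) - tr(b a b a)  (eliminate a^-1) = x*y*z - x^2 - z^2 + 2
use: tr(a^-1 b^-1 a b) = tr(a b a^-1) * tr(b) - tr(a b a^-1 b)  (eliminate b^-1) = -x*y*z + x^2 + y^2 + z^2 - 2
tr(a b a) = tr(a) * tr(b a) - tr(b)  (reduce the a square) = x*z - y
use: tr(b a b a b) = tr(b) * tr(a b a b) - tr(a b a)  (reduce the b square) = y*z^2 - x*z - y
tr(b a b a b a) = tr(b a) * tr(b a b a) - tr(b^-1 a^-1)  (split on b) = z^3 - 3*z
tr(b a b a b a^-1) = tr(b a b a b) * tr(a) - tr(b a b a b a)  (eliminate a^-1) = x*y*z^2 - x^2*z - z^3 - x*y + 3*z
apply: tr(a b a b a^-2 b) = tr(b a b a b a^-1) * tr(a) - tr(b a b a b)  (eliminate a^-1) = x^2*y*z^2 - x^3*z - x*z^3 - x^2*y - y*z^2 + 4*x*z + y
use: tr(a^-2 b^-1 a b a b) = tr(a b a b a^-2) * tr(b) - tr(a b a b a^-2 b)  (eliminate b^-1) = -x^2*y*z^2 + x^3*z + x*y^2*z + x*z^3 - 4*x*z + y
use: tr(a^-1 b^-1 a b a b^-1 a^-1) = tr(a^-2 b^-1 a b a) * tr(b) - tr(a^-2 b^-1 a b a b)  (eliminate b^-1) = x^2*y*z^2 - x^3*z - 2*x*y^2*z - x*z^3 + x^2*y + y^3 + y*z^2 + 4*x*z - 3*y
apply: tr(a b a b a) = tr(a) * tr(b a b a) - tr(b a b)  (reduce the a square) = x*z^2 - y*z - x
apply: tr(b^-1 a b a b a) = tr(a b a b a) * tr(b) - tr(a b a b a b)  (eliminate b^-1) = x*y*z^2 - y^2*z - z^3 - x*y + 3*z
use: tr(a^-1 b^-1 a b a b) = tr(b^-1 a b a b) * tr(a) - tr(b^-1 a b a b a)  (eliminate a^-1) = -x*y*z^2 + x^2*z + y^2*z + z^3 - 3*z
tr(a^-1 b^-1 a b a b^-1) = tr(a^-1 b^-1 a b a) * tr(b) - tr(a^-1 b^-1 a b a b)  (eliminate b^-1) = x*y*z^2 - x^2*z - y^2*z - z^3 + x*y + 3*z
tr(b^-1 a^-3 b^-1 a b a) = tr(a^-1 b^-1 a b a b^-1 a^-1) * tr(a) - tr(a^-1 b^-1 a b a b^-1)  (eliminate a^-1) = x^3*y*z^2 - x^4*z - 2*x^2*y^2*z - x^2*z^3 + x^3*y + x*y^3 + 5*x^2*z + y^2*z + z^3 - 4*x*y - 3*z
tr(a^-2 b^-1 a b) = tr(a^-1 b^-1 a b) * tr(a) - tr(a^-1 b^-1 a b a)  (eliminate a^-1) = -x^2*y*z + x^3 + x*y^2 + x*z^2 - 3*x
use: tr(a^-2 b^-1 a b a b^-2 a^-1) = tr(b^-1 a^-3 b^-1 a b a) * tr(b) - tr(b^-1 a^-3 b^-1 a b a b)  (eliminate b^-1) = x^3*y^2*z^2 - x^4*y*z - 2*x^2*y^3*z - x^2*y*z^3 + x^3*y^2 + x*y^4 + 6*x^2*y*z + y^3*z + y*z^3 - x^3 - 5*x*y^2 - x*z^2 - 3*y*z + 3*x
tr(b^-1 a b a b^-2 a^-1) = tr(a^-1 b^-1 a b a b^-1) * tr(b) - tr(a^-1 b^-1 a b a)  (eliminate b^-1) = x*y^2*z^2 - x^2*y*z - y^3*z - y*z^3 + x*y^2 + 3*y*z - x
use: tr(b^-1 a b a) = tr(a b a) * tr(b) - tr(a b a b)  (eliminate b^-1) = x*y*z - y^2 - z^2 + 2
use: tr(b^-1 a b a b^-1) = tr(b^-1 a b a) * tr(b) - tr(b^-1 a b a b)  (eliminate b^-1) = x*y^2*z - y^3 - y*z^2 - x*z + 3*y
use: tr(b^-1 a b a b^-2) = tr(b^-1 a b a b^-1) * tr(b) - tr(b^-1 a b a)  (eliminate b^-1) = x*y^3*z - y^4 - y^2*z^2 - 2*x*y*z + 4*y^2 + z^2 - 2
use: tr(a^-2 b^-1 a b a b^-2) = tr(b^-1 a b a b^-2 a^-1) * tr(a) - tr(b^-1 a b a b^-2)  (eliminate a^-1) = x^2*y^2*z^2 - x^3*y*z - 2*x*y^3*z - x*y*z^3 + x^2*y^2 + y^4 + y^2*z^2 + 5*x*y*z - x^2 - 4*y^2 - z^2 + 2
apply: tr(b a b^-2 a^-4 b^-1 a) = tr(a^-2 b^-1 a b a b^-2 a^-1) * tr(a) - tr(a^-2 b^-1 a b a b^-2)  (eliminate a^-1) = x^4*y^2*z^2 - x^5*y*z - 2*x^3*y^3*z - x^3*y*z^3 + x^4*y^2 + x^2*y^4 - x^2*y^2*z^2 + 7*x^3*y*z + 3*x*y^3*z + 2*x*y*z^3 - x^4 - 6*x^2*y^2 - x^2*z^2 - y^4 - y^2*z^2 - 8*x*y*z + 4*x^2 + 4*y^2 + z^2 - 2
tr(b^-1 a^-1 b a b^-2 a^-4) = tr(b a b^-2 a^-4 b^-1) * tr(a) - tr(b a b^-2 a^-4 b^-1 a)  (eliminate a^-1) = -x^4*y^2*z^2 + x^5*y*z + 2*x^3*y^3*z + x^3*y*z^3 - x^4*y^2 - x^2*y^4 + x^2*y^2*z^2 - 6*x^3*y*z - 3*x*y^3*z - 2*x*y*z^3 + 5*x^2*y^2 + x^2*z^2 + y^4 + y^2*z^2 + 7*x*y*z - x^2 - 4*y^2 - z^2 + 2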